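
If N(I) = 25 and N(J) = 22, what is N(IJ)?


N(IJ) = N(I) * N(J)
= 25 * 22
= 550

550


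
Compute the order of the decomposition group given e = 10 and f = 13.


|D_P| = e * f
= 10 * 13
= 130

130


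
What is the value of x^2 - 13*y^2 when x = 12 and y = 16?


x^2 - d*y^2
= 12^2 - 13*16^2
= 144 - 3328
= -3184

-3184


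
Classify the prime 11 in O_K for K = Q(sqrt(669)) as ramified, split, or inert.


K = Q(sqrt(669)). Since d mod 4 = 1, disc(K) = 669.
Check p | disc: 669 mod 11 = 9.
p does not divide disc. Compute Legendre symbol (d/p):
9^((11-1)/2) mod 11 = 1
(d/p) = 1, so p splits: (p) = P*P' with e=1, f=1, g=2.
Therefore p is split.

split


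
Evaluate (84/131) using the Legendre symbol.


p = 131 is prime, so compute (84/131) with the reciprocity algorithm (Jacobi-symbol steps: pull out 2s via (2/n), flip via reciprocity, reduce):
  pull out 2: (2/131) = -1  (since 131 mod 8 = 3)
  pull out 2: (2/131) = -1  (since 131 mod 8 = 3)
  reciprocity: (21/131) -> +(131/21)
  reduce: (5/21)
  reciprocity: (5/21) -> +(21/5)
  reduce: (1/5)
  (1/5) = 1
Product of signs = 1
(84/131) = 1

1


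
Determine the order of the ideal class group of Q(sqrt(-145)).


K = Q(sqrt(-145)). d mod 4 = 3, so D = disc(K) = 4d = -580
h(K) equals the number of primitive reduced positive-definite forms (a, b, c) = a*x^2 + b*x*y + c*y^2 with b^2 - 4ac = D,
where reduced means |b| <= a <= c, with b >= 0 whenever |b| = a or a = c, and primitive means gcd(a, b, c) = 1.
Reduced forces 3a^2 <= |D| = 580, so 1 <= a <= 13; b must have the parity of D, and c = (b^2 - D)/(4a) must be an integer >= a.
Enumerate a = 1..13, b in [-a, a]:
  a=1: (1, 0, 145)  [1]
  a=2: (2, 2, 73)  [1]
  a=3..4: none
  a=5: (5, 0, 29)  [1]
  a=6: none
  a=7: (7, -6, 22), (7, 6, 22)  [2]
  a=8..9: none
  a=10: (10, 10, 17)  [1]
  a=11: (11, -6, 14), (11, 6, 14)  [2]
  a=12..13: none
Total reduced forms: 1 + 1 + 1 + 2 + 1 + 2 = 8
h = 8

8


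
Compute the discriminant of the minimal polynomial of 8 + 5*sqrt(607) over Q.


The element 8 + 5*sqrt(607) has minimal polynomial:
x^2 - 16*x - 15111
Discriminant = (-16)^2 - 4*(-15111)
= 256 + 60444
= 60700

60700


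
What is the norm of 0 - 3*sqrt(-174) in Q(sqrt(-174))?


N(a + b*sqrt(d)) = a^2 - d*b^2
= (0)^2 - (-174)*(-3)^2
= 0 + 1566
= 1566

1566


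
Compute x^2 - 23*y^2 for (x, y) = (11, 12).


x^2 - d*y^2
= 11^2 - 23*12^2
= 121 - 3312
= -3191

-3191


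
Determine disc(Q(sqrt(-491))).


For K = Q(sqrt(d)) with d squarefree: disc(K) = d if d = 1 mod 4, and disc(K) = 4d if d = 2 or 3 mod 4.
Here d = -491, and d mod 4 = 1.
d = 1 mod 4 (O_K = Z[(1+sqrt(d))/2]), so disc(K) = d = -491

-491


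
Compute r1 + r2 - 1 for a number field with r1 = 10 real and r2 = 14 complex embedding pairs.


By Dirichlet's unit theorem:
rank = r1 + r2 - 1
= 10 + 14 - 1
= 23

23


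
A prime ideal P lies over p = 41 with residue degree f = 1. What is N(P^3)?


N(P^a) = p^(a*f)
= 41^(3*1)
= 41^3
= 68921

68921


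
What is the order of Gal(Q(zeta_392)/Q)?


|Gal(Q(zeta_392)/Q)| = phi(392)
= 168

168


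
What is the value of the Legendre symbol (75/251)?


p = 251 is prime, so compute (75/251) with the reciprocity algorithm (Jacobi-symbol steps: pull out 2s via (2/n), flip via reciprocity, reduce):
  reciprocity: (75/251) -> -(251/75)
  reduce: (26/75)
  pull out 2: (2/75) = -1  (since 75 mod 8 = 3)
  reciprocity: (13/75) -> +(75/13)
  reduce: (10/13)
  pull out 2: (2/13) = -1  (since 13 mod 8 = 5)
  reciprocity: (5/13) -> +(13/5)
  reduce: (3/5)
  reciprocity: (3/5) -> +(5/3)
  reduce: (2/3)
  pull out 2: (2/3) = -1  (since 3 mod 8 = 3)
  (1/3) = 1
Product of signs = 1
(75/251) = 1

1


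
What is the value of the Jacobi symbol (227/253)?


Compute (227/253) via quadratic reciprocity:
  reciprocity: (227/253) -> +(253/227)
  reduce: (26/227)
  pull out 2: (2/227) = -1  (since 227 mod 8 = 3)
  reciprocity: (13/227) -> +(227/13)
  reduce: (6/13)
  pull out 2: (2/13) = -1  (since 13 mod 8 = 5)
  reciprocity: (3/13) -> +(13/3)
  reduce: (1/3)
  (1/3) = 1
Product of signs = 1

1


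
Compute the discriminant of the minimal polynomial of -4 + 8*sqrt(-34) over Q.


The element -4 + 8*sqrt(-34) has minimal polynomial:
x^2 + 8*x + 2192
Discriminant = (8)^2 - 4*(2192)
= 64 - 8768
= -8704

-8704


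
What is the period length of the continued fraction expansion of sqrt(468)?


Run the CF algorithm for sqrt(468).
a_0 = floor(sqrt(468)) = 21; set m_0=0, q_0=1.
Recurrence: m' = q*a - m,  q' = (d - m'^2)/q,  a' = floor((a_0 + m')/q').
  step 1: m=21, q=27, a=1
  step 2: m=6, q=16, a=1
  step 3: m=10, q=23, a=1
  step 4: m=13, q=13, a=2
  step 5: m=13, q=23, a=1
  step 6: m=10, q=16, a=1
  step 7: m=6, q=27, a=1
  step 8: m=21, q=1, a=42
a_8 = 2*a_0 = 42, so the period closes here.
sqrt(468) = [21; 1, 1, 1, 2, 1, 1, 1, 42]
Period length = 8

8


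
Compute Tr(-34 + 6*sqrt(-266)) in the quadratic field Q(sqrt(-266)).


Tr(a + b*sqrt(d)) = (a + b*sqrt(d)) + (a - b*sqrt(d)) = 2a
= 2 * (-34)
= -68

-68


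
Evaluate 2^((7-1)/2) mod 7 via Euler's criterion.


p = 7 is prime and the exponent is (p-1)/2 = 3, so by Euler's criterion 2^3 = (2/7) = +1 or -1 mod 7.
Compute by square-and-multiply:
  3 = 2 + 1 (binary 11)
  Repeated squaring mod 7: 2^1 = 2, 2^2 = 4
  2^3 = 2^2 * 2^1 = 4 * 2 mod 7
    4 * 2 = 8 = 1 mod 7
  2^3 = 1 mod 7
Result 1: 2 is a quadratic residue mod 7.
2^3 mod 7 = 1

1


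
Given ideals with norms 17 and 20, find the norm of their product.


N(IJ) = N(I) * N(J)
= 17 * 20
= 340

340


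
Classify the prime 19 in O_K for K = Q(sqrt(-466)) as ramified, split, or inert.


K = Q(sqrt(-466)). Since d mod 4 = 2, disc(K) = -1864.
Check p | disc: -1864 mod 19 = 17.
p does not divide disc. Compute Legendre symbol (d/p):
9^((19-1)/2) mod 19 = 1
(d/p) = 1, so p splits: (p) = P*P' with e=1, f=1, g=2.
Therefore p is split.

split


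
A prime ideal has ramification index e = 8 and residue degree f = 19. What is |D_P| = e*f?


|D_P| = e * f
= 8 * 19
= 152

152


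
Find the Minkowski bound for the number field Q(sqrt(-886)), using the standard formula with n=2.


d = -886, d mod 4 = 2, so disc(K) = 4d = -3544; |disc(K)| = 3544
Imaginary quadratic field, so n = 2, s = r2 = 1, r1 = 0
M = (n!/n^n) * (4/pi)^s * sqrt(|disc(K)|) = (2!/2^2) * (4/pi)^1 * sqrt(3544)
= 0.5 * 1.273240 * 59.531504
= 37.8989

37.8989


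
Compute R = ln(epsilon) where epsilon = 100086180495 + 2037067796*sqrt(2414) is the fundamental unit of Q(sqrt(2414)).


epsilon = 100086180495 + 2037067796*sqrt(2414)
= 2.0017e+11
R = ln(2.0017e+11)
= 26.0224

26.0224


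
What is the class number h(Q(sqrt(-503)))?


K = Q(sqrt(-503)). d mod 4 = 1, so D = disc(K) = d = -503
h(K) equals the number of primitive reduced positive-definite forms (a, b, c) = a*x^2 + b*x*y + c*y^2 with b^2 - 4ac = D,
where reduced means |b| <= a <= c, with b >= 0 whenever |b| = a or a = c, and primitive means gcd(a, b, c) = 1.
Reduced forces 3a^2 <= |D| = 503, so 1 <= a <= 12; b must have the parity of D, and c = (b^2 - D)/(4a) must be an integer >= a.
Enumerate a = 1..12, b in [-a, a]:
  a=1: (1, 1, 126)  [1]
  a=2: (2, -1, 63), (2, 1, 63)  [2]
  a=3: (3, -1, 42), (3, 1, 42)  [2]
  a=4: (4, -3, 32), (4, 3, 32)  [2]
  a=5: none
  a=6: (6, -5, 22), (6, -1, 21), (6, 1, 21), (6, 5, 22)  [4]
  a=7: (7, -1, 18), (7, 1, 18)  [2]
  a=8: (8, -3, 16), (8, 3, 16)  [2]
  a=9: (9, -1, 14), (9, 1, 14)  [2]
  a=10: none
  a=11: (11, -5, 12), (11, 5, 12)  [2]
  a=12: (12, -11, 13), (12, 11, 13)  [2]
Total reduced forms: 1 + 2 + 2 + 2 + 4 + 2 + 2 + 2 + 2 + 2 = 21
h = 21

21


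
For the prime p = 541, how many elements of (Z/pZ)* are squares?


For prime p, the number of non-zero quadratic residues is (p-1)/2.
= (541-1)/2
= 270

270


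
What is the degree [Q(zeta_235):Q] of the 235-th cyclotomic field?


The degree equals Euler's totient phi(235).
235 = 5 * 47
phi(235) = 184

184


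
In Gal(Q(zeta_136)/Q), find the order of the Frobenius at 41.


The Frobenius at p in Gal(Q(zeta_n)/Q) = (Z/nZ)* is the class of p, so its order is ord_136(41), the smallest k >= 1 with 41^k = 1 mod 136.
n = 136 = 2^3 * 17, phi(136) = 64; the order divides phi(n).
Divisors of 64: 1, 2, 4, 8, 16, 32, 64
Repeated squaring mod 136: 41^1 = 41, 41^2 = 49, 41^4 = 89, 41^8 = 33, 41^16 = 1, 41^32 = 1, 41^64 = 1
Test divisors in increasing order:
  k=1: 41^1 = 41 mod 136
  k=2: 41^2 = 49 mod 136
  k=4: 41^4 = 89 mod 136
  k=8: 41^8 = 33 mod 136
  k=16: 41^16 = 1 mod 136  <- first divisor giving 1
Order = 16

16


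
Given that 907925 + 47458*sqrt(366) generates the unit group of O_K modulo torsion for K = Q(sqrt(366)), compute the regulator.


epsilon = 907925 + 47458*sqrt(366)
= 1.8158e+06
R = ln(1.8158e+06)
= 14.4121

14.4121


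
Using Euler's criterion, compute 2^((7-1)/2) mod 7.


p = 7 is prime and the exponent is (p-1)/2 = 3, so by Euler's criterion 2^3 = (2/7) = +1 or -1 mod 7.
Compute by square-and-multiply:
  3 = 2 + 1 (binary 11)
  Repeated squaring mod 7: 2^1 = 2, 2^2 = 4
  2^3 = 2^2 * 2^1 = 4 * 2 mod 7
    4 * 2 = 8 = 1 mod 7
  2^3 = 1 mod 7
Result 1: 2 is a quadratic residue mod 7.
2^3 mod 7 = 1

1


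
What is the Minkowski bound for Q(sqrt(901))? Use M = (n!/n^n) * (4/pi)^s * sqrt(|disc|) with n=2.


d = 901, d mod 4 = 1, so disc(K) = d = 901; |disc(K)| = 901
Real quadratic field, so n = 2, s = r2 = 0, r1 = 2
M = (n!/n^n) * (4/pi)^s * sqrt(|disc(K)|) = (2!/2^2) * (4/pi)^0 * sqrt(901)
= 0.5 * 1.000000 * 30.016662
= 15.0083

15.0083


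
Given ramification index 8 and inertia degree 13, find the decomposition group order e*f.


|D_P| = e * f
= 8 * 13
= 104

104


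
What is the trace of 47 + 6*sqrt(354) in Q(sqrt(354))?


Tr(a + b*sqrt(d)) = (a + b*sqrt(d)) + (a - b*sqrt(d)) = 2a
= 2 * (47)
= 94

94


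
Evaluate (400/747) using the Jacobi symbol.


Compute (400/747) via quadratic reciprocity:
  pull out 2: (2/747) = -1  (since 747 mod 8 = 3)
  pull out 2: (2/747) = -1  (since 747 mod 8 = 3)
  pull out 2: (2/747) = -1  (since 747 mod 8 = 3)
  pull out 2: (2/747) = -1  (since 747 mod 8 = 3)
  reciprocity: (25/747) -> +(747/25)
  reduce: (22/25)
  pull out 2: (2/25) = +1  (since 25 mod 8 = 1)
  reciprocity: (11/25) -> +(25/11)
  reduce: (3/11)
  reciprocity: (3/11) -> -(11/3)
  reduce: (2/3)
  pull out 2: (2/3) = -1  (since 3 mod 8 = 3)
  (1/3) = 1
Product of signs = 1

1


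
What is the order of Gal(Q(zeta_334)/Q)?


|Gal(Q(zeta_334)/Q)| = phi(334)
= 166

166


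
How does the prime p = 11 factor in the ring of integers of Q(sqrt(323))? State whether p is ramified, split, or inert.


K = Q(sqrt(323)). Since d mod 4 = 3, disc(K) = 1292.
Check p | disc: 1292 mod 11 = 5.
p does not divide disc. Compute Legendre symbol (d/p):
4^((11-1)/2) mod 11 = 1
(d/p) = 1, so p splits: (p) = P*P' with e=1, f=1, g=2.
Therefore p is split.

split


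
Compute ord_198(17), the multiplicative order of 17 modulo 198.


We want ord_198(17), the smallest k >= 1 with 17^k = 1 mod 198.
n = 198 = 2 * 3^2 * 11, phi(198) = 60; the order divides phi(n).
Divisors of 60: 1, 2, 3, 4, 5, 6, 10, 12, 15, 20, 30, 60
Repeated squaring mod 198: 17^1 = 17, 17^2 = 91, 17^4 = 163, 17^8 = 37, 17^16 = 181, 17^32 = 91
Test divisors in increasing order:
  k=1: 17^1 = 17 mod 198
  k=2: 17^2 = 91 mod 198
  k=3: 17^3 = 91 * 17 = 161 mod 198
  k=4: 17^4 = 163 mod 198
  k=5: 17^5 = 163 * 17 = 197 mod 198
  k=6: 17^6 = 163 * 91 = 181 mod 198
  k=10: 17^10 = 37 * 91 = 1 mod 198  <- first divisor giving 1
Order = 10

10


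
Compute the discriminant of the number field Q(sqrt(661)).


For K = Q(sqrt(d)) with d squarefree: disc(K) = d if d = 1 mod 4, and disc(K) = 4d if d = 2 or 3 mod 4.
Here d = 661, and d mod 4 = 1.
d = 1 mod 4 (O_K = Z[(1+sqrt(d))/2]), so disc(K) = d = 661

661


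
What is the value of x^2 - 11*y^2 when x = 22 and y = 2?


x^2 - d*y^2
= 22^2 - 11*2^2
= 484 - 44
= 440

440


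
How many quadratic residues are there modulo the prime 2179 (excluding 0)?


For prime p, the number of non-zero quadratic residues is (p-1)/2.
= (2179-1)/2
= 1089

1089


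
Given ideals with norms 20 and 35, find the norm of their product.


N(IJ) = N(I) * N(J)
= 20 * 35
= 700

700


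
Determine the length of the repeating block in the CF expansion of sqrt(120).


Run the CF algorithm for sqrt(120).
a_0 = floor(sqrt(120)) = 10; set m_0=0, q_0=1.
Recurrence: m' = q*a - m,  q' = (d - m'^2)/q,  a' = floor((a_0 + m')/q').
  step 1: m=10, q=20, a=1
  step 2: m=10, q=1, a=20
a_2 = 2*a_0 = 20, so the period closes here.
sqrt(120) = [10; 1, 20]
Period length = 2

2


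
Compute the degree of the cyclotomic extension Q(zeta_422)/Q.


The degree equals Euler's totient phi(422).
422 = 2 * 211
phi(422) = 210

210


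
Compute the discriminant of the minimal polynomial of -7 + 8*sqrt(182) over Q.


The element -7 + 8*sqrt(182) has minimal polynomial:
x^2 + 14*x - 11599
Discriminant = (14)^2 - 4*(-11599)
= 196 + 46396
= 46592

46592


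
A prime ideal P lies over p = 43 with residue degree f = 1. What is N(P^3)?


N(P^a) = p^(a*f)
= 43^(3*1)
= 43^3
= 79507

79507


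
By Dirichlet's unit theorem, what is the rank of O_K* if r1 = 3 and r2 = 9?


By Dirichlet's unit theorem:
rank = r1 + r2 - 1
= 3 + 9 - 1
= 11

11


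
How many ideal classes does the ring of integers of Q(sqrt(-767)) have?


K = Q(sqrt(-767)). d mod 4 = 1, so D = disc(K) = d = -767
h(K) equals the number of primitive reduced positive-definite forms (a, b, c) = a*x^2 + b*x*y + c*y^2 with b^2 - 4ac = D,
where reduced means |b| <= a <= c, with b >= 0 whenever |b| = a or a = c, and primitive means gcd(a, b, c) = 1.
Reduced forces 3a^2 <= |D| = 767, so 1 <= a <= 15; b must have the parity of D, and c = (b^2 - D)/(4a) must be an integer >= a.
Enumerate a = 1..15, b in [-a, a]:
  a=1: (1, 1, 192)  [1]
  a=2: (2, -1, 96), (2, 1, 96)  [2]
  a=3: (3, -1, 64), (3, 1, 64)  [2]
  a=4: (4, -1, 48), (4, 1, 48)  [2]
  a=5: none
  a=6: (6, -5, 33), (6, -1, 32), (6, 1, 32), (6, 5, 33)  [4]
  a=7: none
  a=8: (8, -1, 24), (8, 1, 24)  [2]
  a=9: (9, -5, 22), (9, 5, 22)  [2]
  a=10: none
  a=11: (11, -5, 18), (11, 5, 18)  [2]
  a=12: (12, -7, 17), (12, -1, 16), (12, 1, 16), (12, 7, 17)  [4]
  a=13: (13, 13, 18)  [1]
  a=14..15: none
Total reduced forms: 1 + 2 + 2 + 2 + 4 + 2 + 2 + 2 + 4 + 1 = 22
h = 22

22


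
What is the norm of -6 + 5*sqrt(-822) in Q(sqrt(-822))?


N(a + b*sqrt(d)) = a^2 - d*b^2
= (-6)^2 - (-822)*(5)^2
= 36 + 20550
= 20586

20586


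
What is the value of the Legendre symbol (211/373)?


p = 373 is prime, so compute (211/373) with the reciprocity algorithm (Jacobi-symbol steps: pull out 2s via (2/n), flip via reciprocity, reduce):
  reciprocity: (211/373) -> +(373/211)
  reduce: (162/211)
  pull out 2: (2/211) = -1  (since 211 mod 8 = 3)
  reciprocity: (81/211) -> +(211/81)
  reduce: (49/81)
  reciprocity: (49/81) -> +(81/49)
  reduce: (32/49)
  pull out 2: (2/49) = +1  (since 49 mod 8 = 1)
  pull out 2: (2/49) = +1  (since 49 mod 8 = 1)
  pull out 2: (2/49) = +1  (since 49 mod 8 = 1)
  pull out 2: (2/49) = +1  (since 49 mod 8 = 1)
  pull out 2: (2/49) = +1  (since 49 mod 8 = 1)
  (1/49) = 1
Product of signs = -1
(211/373) = -1

-1


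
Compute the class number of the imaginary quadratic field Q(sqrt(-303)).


K = Q(sqrt(-303)). d mod 4 = 1, so D = disc(K) = d = -303
h(K) equals the number of primitive reduced positive-definite forms (a, b, c) = a*x^2 + b*x*y + c*y^2 with b^2 - 4ac = D,
where reduced means |b| <= a <= c, with b >= 0 whenever |b| = a or a = c, and primitive means gcd(a, b, c) = 1.
Reduced forces 3a^2 <= |D| = 303, so 1 <= a <= 10; b must have the parity of D, and c = (b^2 - D)/(4a) must be an integer >= a.
Enumerate a = 1..10, b in [-a, a]:
  a=1: (1, 1, 76)  [1]
  a=2: (2, -1, 38), (2, 1, 38)  [2]
  a=3: (3, 3, 26)  [1]
  a=4: (4, -1, 19), (4, 1, 19)  [2]
  a=5: none
  a=6: (6, -3, 13), (6, 3, 13)  [2]
  a=7: none
  a=8: (8, -7, 11), (8, 7, 11)  [2]
  a=9..10: none
Total reduced forms: 1 + 2 + 1 + 2 + 2 + 2 = 10
h = 10

10


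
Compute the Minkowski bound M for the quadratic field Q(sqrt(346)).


d = 346, d mod 4 = 2, so disc(K) = 4d = 1384; |disc(K)| = 1384
Real quadratic field, so n = 2, s = r2 = 0, r1 = 2
M = (n!/n^n) * (4/pi)^s * sqrt(|disc(K)|) = (2!/2^2) * (4/pi)^0 * sqrt(1384)
= 0.5 * 1.000000 * 37.202150
= 18.6011

18.6011


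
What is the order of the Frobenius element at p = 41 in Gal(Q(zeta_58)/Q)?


The Frobenius at p in Gal(Q(zeta_n)/Q) = (Z/nZ)* is the class of p, so its order is ord_58(41), the smallest k >= 1 with 41^k = 1 mod 58.
n = 58 = 2 * 29, phi(58) = 28; the order divides phi(n).
Divisors of 28: 1, 2, 4, 7, 14, 28
Repeated squaring mod 58: 41^1 = 41, 41^2 = 57, 41^4 = 1, 41^8 = 1, 41^16 = 1
Test divisors in increasing order:
  k=1: 41^1 = 41 mod 58
  k=2: 41^2 = 57 mod 58
  k=4: 41^4 = 1 mod 58  <- first divisor giving 1
Order = 4

4


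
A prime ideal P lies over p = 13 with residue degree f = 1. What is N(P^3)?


N(P^a) = p^(a*f)
= 13^(3*1)
= 13^3
= 2197

2197


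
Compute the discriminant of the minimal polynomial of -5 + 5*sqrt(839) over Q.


The element -5 + 5*sqrt(839) has minimal polynomial:
x^2 + 10*x - 20950
Discriminant = (10)^2 - 4*(-20950)
= 100 + 83800
= 83900

83900


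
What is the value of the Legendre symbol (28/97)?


p = 97 is prime, so compute (28/97) with the reciprocity algorithm (Jacobi-symbol steps: pull out 2s via (2/n), flip via reciprocity, reduce):
  pull out 2: (2/97) = +1  (since 97 mod 8 = 1)
  pull out 2: (2/97) = +1  (since 97 mod 8 = 1)
  reciprocity: (7/97) -> +(97/7)
  reduce: (6/7)
  pull out 2: (2/7) = +1  (since 7 mod 8 = 7)
  reciprocity: (3/7) -> -(7/3)
  reduce: (1/3)
  (1/3) = 1
Product of signs = -1
(28/97) = -1

-1


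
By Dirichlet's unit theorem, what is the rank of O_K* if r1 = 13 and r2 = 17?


By Dirichlet's unit theorem:
rank = r1 + r2 - 1
= 13 + 17 - 1
= 29

29


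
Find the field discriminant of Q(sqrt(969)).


For K = Q(sqrt(d)) with d squarefree: disc(K) = d if d = 1 mod 4, and disc(K) = 4d if d = 2 or 3 mod 4.
Here d = 969, and d mod 4 = 1.
d = 1 mod 4 (O_K = Z[(1+sqrt(d))/2]), so disc(K) = d = 969

969


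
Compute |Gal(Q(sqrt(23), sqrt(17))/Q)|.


The 2 square roots of distinct primes are multiplicatively independent over Q,
so [K:Q] = 2^2 and Gal(K/Q) is isomorphic to (Z/2Z)^2.
|Gal| = 2^2 = 4

4


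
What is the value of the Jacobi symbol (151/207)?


Compute (151/207) via quadratic reciprocity:
  reciprocity: (151/207) -> -(207/151)
  reduce: (56/151)
  pull out 2: (2/151) = +1  (since 151 mod 8 = 7)
  pull out 2: (2/151) = +1  (since 151 mod 8 = 7)
  pull out 2: (2/151) = +1  (since 151 mod 8 = 7)
  reciprocity: (7/151) -> -(151/7)
  reduce: (4/7)
  pull out 2: (2/7) = +1  (since 7 mod 8 = 7)
  pull out 2: (2/7) = +1  (since 7 mod 8 = 7)
  (1/7) = 1
Product of signs = 1

1


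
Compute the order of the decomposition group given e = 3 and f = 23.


|D_P| = e * f
= 3 * 23
= 69

69


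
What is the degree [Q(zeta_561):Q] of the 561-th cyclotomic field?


The degree equals Euler's totient phi(561).
561 = 3 * 11 * 17
phi(561) = 320

320


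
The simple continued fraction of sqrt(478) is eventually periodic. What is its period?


Run the CF algorithm for sqrt(478).
a_0 = floor(sqrt(478)) = 21; set m_0=0, q_0=1.
Recurrence: m' = q*a - m,  q' = (d - m'^2)/q,  a' = floor((a_0 + m')/q').
  step 1: m=21, q=37, a=1
  step 2: m=16, q=6, a=6
  step 3: m=20, q=13, a=3
  step 4: m=19, q=9, a=4
  step 5: m=17, q=21, a=1
  step 6: m=4, q=22, a=1
  step 7: m=18, q=7, a=5
  step 8: m=17, q=27, a=1
  step 9: m=10, q=14, a=2
  step 10: m=18, q=11, a=3
  step 11: m=15, q=23, a=1
  step 12: m=8, q=18, a=1
  step 13: m=10, q=21, a=1
  step 14: m=11, q=17, a=1
  step 15: m=6, q=26, a=1
  step 16: m=20, q=3, a=13
  step 17: m=19, q=39, a=1
  step 18: m=20, q=2, a=20
  step 19: m=20, q=39, a=1
  step 20: m=19, q=3, a=13
  step 21: m=20, q=26, a=1
  step 22: m=6, q=17, a=1
  step 23: m=11, q=21, a=1
  step 24: m=10, q=18, a=1
  step 25: m=8, q=23, a=1
  step 26: m=15, q=11, a=3
  step 27: m=18, q=14, a=2
  step 28: m=10, q=27, a=1
  step 29: m=17, q=7, a=5
  step 30: m=18, q=22, a=1
  step 31: m=4, q=21, a=1
  step 32: m=17, q=9, a=4
  step 33: m=19, q=13, a=3
  step 34: m=20, q=6, a=6
  step 35: m=16, q=37, a=1
  step 36: m=21, q=1, a=42
a_36 = 2*a_0 = 42, so the period closes here.
sqrt(478) = [21; 1, 6, 3, 4, 1, 1, 5, 1, 2, 3, 1, 1, 1, 1, 1, 13, 1, 20, 1, 13, 1, 1, 1, 1, 1, 3, 2, 1, 5, 1, 1, 4, 3, 6, 1, 42]
Period length = 36

36


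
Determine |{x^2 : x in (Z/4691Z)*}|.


For prime p, the number of non-zero quadratic residues is (p-1)/2.
= (4691-1)/2
= 2345

2345


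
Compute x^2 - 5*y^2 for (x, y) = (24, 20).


x^2 - d*y^2
= 24^2 - 5*20^2
= 576 - 2000
= -1424

-1424


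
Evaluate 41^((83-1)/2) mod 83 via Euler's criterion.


p = 83 is prime and the exponent is (p-1)/2 = 41, so by Euler's criterion 41^41 = (41/83) = +1 or -1 mod 83.
Compute by square-and-multiply:
  41 = 32 + 8 + 1 (binary 101001)
  Repeated squaring mod 83: 41^1 = 41, 41^2 = 21, 41^4 = 26, 41^8 = 12, 41^16 = 61, 41^32 = 69
  41^41 = 41^32 * 41^8 * 41^1 = 69 * 12 * 41 mod 83
    69 * 12 = 828 = 81 mod 83
    81 * 41 = 3321 = 1 mod 83
  41^41 = 1 mod 83
Result 1: 41 is a quadratic residue mod 83.
41^41 mod 83 = 1

1


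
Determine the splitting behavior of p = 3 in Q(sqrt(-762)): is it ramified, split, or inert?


K = Q(sqrt(-762)). Since d mod 4 = 2, disc(K) = -3048.
Check p | disc: -3048 mod 3 = 0.
p divides disc, so p ramifies: (p) = P^2 with e=2, f=1, g=1.
Therefore p is ramified.

ramified


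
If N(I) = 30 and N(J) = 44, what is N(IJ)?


N(IJ) = N(I) * N(J)
= 30 * 44
= 1320

1320


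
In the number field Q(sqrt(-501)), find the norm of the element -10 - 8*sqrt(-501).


N(a + b*sqrt(d)) = a^2 - d*b^2
= (-10)^2 - (-501)*(-8)^2
= 100 + 32064
= 32164

32164


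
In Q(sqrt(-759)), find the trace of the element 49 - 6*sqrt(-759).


Tr(a + b*sqrt(d)) = (a + b*sqrt(d)) + (a - b*sqrt(d)) = 2a
= 2 * (49)
= 98

98


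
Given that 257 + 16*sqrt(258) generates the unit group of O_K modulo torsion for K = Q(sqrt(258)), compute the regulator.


epsilon = 257 + 16*sqrt(258)
= 513.9981
R = ln(513.9981)
= 6.2422

6.2422


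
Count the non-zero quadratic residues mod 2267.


For prime p, the number of non-zero quadratic residues is (p-1)/2.
= (2267-1)/2
= 1133

1133


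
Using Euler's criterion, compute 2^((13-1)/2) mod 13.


p = 13 is prime and the exponent is (p-1)/2 = 6, so by Euler's criterion 2^6 = (2/13) = +1 or -1 mod 13.
Compute by square-and-multiply:
  6 = 4 + 2 (binary 110)
  Repeated squaring mod 13: 2^1 = 2, 2^2 = 4, 2^4 = 3
  2^6 = 2^4 * 2^2 = 3 * 4 mod 13
    3 * 4 = 12 = 12 mod 13
  2^6 = 12 mod 13
Result 12 = p - 1 = -1 mod 13: 2 is a quadratic non-residue mod 13. As a residue in [0, p-1] the value is 12.
2^6 mod 13 = 12

12


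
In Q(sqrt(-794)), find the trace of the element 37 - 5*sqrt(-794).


Tr(a + b*sqrt(d)) = (a + b*sqrt(d)) + (a - b*sqrt(d)) = 2a
= 2 * (37)
= 74

74


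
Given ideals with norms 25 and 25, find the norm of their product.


N(IJ) = N(I) * N(J)
= 25 * 25
= 625

625


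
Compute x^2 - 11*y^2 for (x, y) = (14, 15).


x^2 - d*y^2
= 14^2 - 11*15^2
= 196 - 2475
= -2279

-2279


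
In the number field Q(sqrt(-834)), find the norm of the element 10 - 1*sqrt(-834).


N(a + b*sqrt(d)) = a^2 - d*b^2
= (10)^2 - (-834)*(-1)^2
= 100 + 834
= 934

934


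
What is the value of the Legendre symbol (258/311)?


p = 311 is prime, so compute (258/311) with the reciprocity algorithm (Jacobi-symbol steps: pull out 2s via (2/n), flip via reciprocity, reduce):
  pull out 2: (2/311) = +1  (since 311 mod 8 = 7)
  reciprocity: (129/311) -> +(311/129)
  reduce: (53/129)
  reciprocity: (53/129) -> +(129/53)
  reduce: (23/53)
  reciprocity: (23/53) -> +(53/23)
  reduce: (7/23)
  reciprocity: (7/23) -> -(23/7)
  reduce: (2/7)
  pull out 2: (2/7) = +1  (since 7 mod 8 = 7)
  (1/7) = 1
Product of signs = -1
(258/311) = -1

-1


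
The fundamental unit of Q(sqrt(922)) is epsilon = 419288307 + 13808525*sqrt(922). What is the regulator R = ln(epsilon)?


epsilon = 419288307 + 13808525*sqrt(922)
= 8.3858e+08
R = ln(8.3858e+08)
= 20.5472

20.5472


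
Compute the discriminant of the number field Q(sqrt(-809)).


For K = Q(sqrt(d)) with d squarefree: disc(K) = d if d = 1 mod 4, and disc(K) = 4d if d = 2 or 3 mod 4.
Here d = -809, and d mod 4 = 3.
d = 3 mod 4, not 1 (O_K = Z[sqrt(d)]), so disc(K) = 4d = 4 * (-809) = -3236

-3236


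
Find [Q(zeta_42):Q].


The degree equals Euler's totient phi(42).
42 = 2 * 3 * 7
phi(42) = 12

12


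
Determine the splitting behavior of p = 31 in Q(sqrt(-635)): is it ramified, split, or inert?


K = Q(sqrt(-635)). Since d mod 4 = 1, disc(K) = -635.
Check p | disc: -635 mod 31 = 16.
p does not divide disc. Compute Legendre symbol (d/p):
16^((31-1)/2) mod 31 = 1
(d/p) = 1, so p splits: (p) = P*P' with e=1, f=1, g=2.
Therefore p is split.

split


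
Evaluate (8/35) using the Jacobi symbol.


Compute (8/35) via quadratic reciprocity:
  pull out 2: (2/35) = -1  (since 35 mod 8 = 3)
  pull out 2: (2/35) = -1  (since 35 mod 8 = 3)
  pull out 2: (2/35) = -1  (since 35 mod 8 = 3)
  (1/35) = 1
Product of signs = -1

-1


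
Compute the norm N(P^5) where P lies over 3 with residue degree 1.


N(P^a) = p^(a*f)
= 3^(5*1)
= 3^5
= 243

243


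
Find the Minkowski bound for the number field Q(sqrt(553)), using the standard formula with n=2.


d = 553, d mod 4 = 1, so disc(K) = d = 553; |disc(K)| = 553
Real quadratic field, so n = 2, s = r2 = 0, r1 = 2
M = (n!/n^n) * (4/pi)^s * sqrt(|disc(K)|) = (2!/2^2) * (4/pi)^0 * sqrt(553)
= 0.5 * 1.000000 * 23.515952
= 11.7580

11.7580


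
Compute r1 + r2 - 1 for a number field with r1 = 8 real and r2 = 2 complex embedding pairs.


By Dirichlet's unit theorem:
rank = r1 + r2 - 1
= 8 + 2 - 1
= 9

9


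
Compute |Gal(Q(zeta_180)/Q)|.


|Gal(Q(zeta_180)/Q)| = phi(180)
= 48

48


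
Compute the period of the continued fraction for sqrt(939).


Run the CF algorithm for sqrt(939).
a_0 = floor(sqrt(939)) = 30; set m_0=0, q_0=1.
Recurrence: m' = q*a - m,  q' = (d - m'^2)/q,  a' = floor((a_0 + m')/q').
  step 1: m=30, q=39, a=1
  step 2: m=9, q=22, a=1
  step 3: m=13, q=35, a=1
  step 4: m=22, q=13, a=4
  step 5: m=30, q=3, a=20
  step 6: m=30, q=13, a=4
  step 7: m=22, q=35, a=1
  step 8: m=13, q=22, a=1
  step 9: m=9, q=39, a=1
  step 10: m=30, q=1, a=60
a_10 = 2*a_0 = 60, so the period closes here.
sqrt(939) = [30; 1, 1, 1, 4, 20, 4, 1, 1, 1, 60]
Period length = 10

10


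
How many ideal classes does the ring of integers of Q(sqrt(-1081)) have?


K = Q(sqrt(-1081)). d mod 4 = 3, so D = disc(K) = 4d = -4324
h(K) equals the number of primitive reduced positive-definite forms (a, b, c) = a*x^2 + b*x*y + c*y^2 with b^2 - 4ac = D,
where reduced means |b| <= a <= c, with b >= 0 whenever |b| = a or a = c, and primitive means gcd(a, b, c) = 1.
Reduced forces 3a^2 <= |D| = 4324, so 1 <= a <= 37; b must have the parity of D, and c = (b^2 - D)/(4a) must be an integer >= a.
Enumerate a = 1..37, b in [-a, a]:
  a=1: (1, 0, 1081)  [1]
  a=2: (2, 2, 541)  [1]
  a=3..4: none
  a=5: (5, -4, 217), (5, 4, 217)  [2]
  a=6: none
  a=7: (7, -4, 155), (7, 4, 155)  [2]
  a=8..9: none
  a=10: (10, -6, 109), (10, 6, 109)  [2]
  a=11..13: none
  a=14: (14, -10, 79), (14, 10, 79)  [2]
  a=15..22: none
  a=23: (23, 0, 47)  [1]
  a=24: none
  a=25: (25, -24, 49), (25, 24, 49)  [2]
  a=26..30: none
  a=31: (31, -4, 35), (31, 4, 35)  [2]
  a=32..34: none
  a=35: (35, 24, 35)  [1]
  a=36..37: none
Total reduced forms: 1 + 1 + 2 + 2 + 2 + 2 + 1 + 2 + 2 + 1 = 16
h = 16

16


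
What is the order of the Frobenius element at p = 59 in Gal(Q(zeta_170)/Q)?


The Frobenius at p in Gal(Q(zeta_n)/Q) = (Z/nZ)* is the class of p, so its order is ord_170(59), the smallest k >= 1 with 59^k = 1 mod 170.
n = 170 = 2 * 5 * 17, phi(170) = 64; the order divides phi(n).
Divisors of 64: 1, 2, 4, 8, 16, 32, 64
Repeated squaring mod 170: 59^1 = 59, 59^2 = 81, 59^4 = 101, 59^8 = 1, 59^16 = 1, 59^32 = 1, 59^64 = 1
Test divisors in increasing order:
  k=1: 59^1 = 59 mod 170
  k=2: 59^2 = 81 mod 170
  k=4: 59^4 = 101 mod 170
  k=8: 59^8 = 1 mod 170  <- first divisor giving 1
Order = 8

8


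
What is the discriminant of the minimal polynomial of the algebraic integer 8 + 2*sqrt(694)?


The element 8 + 2*sqrt(694) has minimal polynomial:
x^2 - 16*x - 2712
Discriminant = (-16)^2 - 4*(-2712)
= 256 + 10848
= 11104

11104


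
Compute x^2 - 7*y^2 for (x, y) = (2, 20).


x^2 - d*y^2
= 2^2 - 7*20^2
= 4 - 2800
= -2796

-2796


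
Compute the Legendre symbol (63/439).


p = 439 is prime, so compute (63/439) with the reciprocity algorithm (Jacobi-symbol steps: pull out 2s via (2/n), flip via reciprocity, reduce):
  reciprocity: (63/439) -> -(439/63)
  reduce: (61/63)
  reciprocity: (61/63) -> +(63/61)
  reduce: (2/61)
  pull out 2: (2/61) = -1  (since 61 mod 8 = 5)
  (1/61) = 1
Product of signs = 1
(63/439) = 1

1


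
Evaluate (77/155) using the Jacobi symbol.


Compute (77/155) via quadratic reciprocity:
  reciprocity: (77/155) -> +(155/77)
  reduce: (1/77)
  (1/77) = 1
Product of signs = 1

1


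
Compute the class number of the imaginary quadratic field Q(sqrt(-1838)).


K = Q(sqrt(-1838)). d mod 4 = 2, so D = disc(K) = 4d = -7352
h(K) equals the number of primitive reduced positive-definite forms (a, b, c) = a*x^2 + b*x*y + c*y^2 with b^2 - 4ac = D,
where reduced means |b| <= a <= c, with b >= 0 whenever |b| = a or a = c, and primitive means gcd(a, b, c) = 1.
Reduced forces 3a^2 <= |D| = 7352, so 1 <= a <= 49; b must have the parity of D, and c = (b^2 - D)/(4a) must be an integer >= a.
Enumerate a = 1..49, b in [-a, a]:
  a=1: (1, 0, 1838)  [1]
  a=2: (2, 0, 919)  [1]
  a=3: (3, -2, 613), (3, 2, 613)  [2]
  a=4..5: none
  a=6: (6, -4, 307), (6, 4, 307)  [2]
  a=7..8: none
  a=9: (9, -8, 206), (9, 8, 206)  [2]
  a=10..16: none
  a=17: (17, -14, 111), (17, 14, 111)  [2]
  a=18: (18, -8, 103), (18, 8, 103)  [2]
  a=19: (19, -18, 101), (19, 18, 101)  [2]
  a=20..22: none
  a=23: (23, -10, 81), (23, 10, 81)  [2]
  a=24..26: none
  a=27: (27, -10, 69), (27, 10, 69)  [2]
  a=28..33: none
  a=34: (34, -20, 57), (34, 20, 57)  [2]
  a=35..36: none
  a=37: (37, -14, 51), (37, 14, 51)  [2]
  a=38: (38, -20, 51), (38, 20, 51)  [2]
  a=39..42: none
  a=43: (43, -42, 53), (43, 42, 53)  [2]
  a=44..45: none
  a=46: (46, -36, 47), (46, 36, 47)  [2]
  a=47..49: none
Total reduced forms: 1 + 1 + 2 + 2 + 2 + 2 + 2 + 2 + 2 + 2 + 2 + 2 + 2 + 2 + 2 = 28
h = 28

28


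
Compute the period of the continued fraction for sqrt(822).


Run the CF algorithm for sqrt(822).
a_0 = floor(sqrt(822)) = 28; set m_0=0, q_0=1.
Recurrence: m' = q*a - m,  q' = (d - m'^2)/q,  a' = floor((a_0 + m')/q').
  step 1: m=28, q=38, a=1
  step 2: m=10, q=19, a=2
  step 3: m=28, q=2, a=28
  step 4: m=28, q=19, a=2
  step 5: m=10, q=38, a=1
  step 6: m=28, q=1, a=56
a_6 = 2*a_0 = 56, so the period closes here.
sqrt(822) = [28; 1, 2, 28, 2, 1, 56]
Period length = 6

6


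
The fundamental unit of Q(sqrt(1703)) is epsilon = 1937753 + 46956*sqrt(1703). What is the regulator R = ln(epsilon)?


epsilon = 1937753 + 46956*sqrt(1703)
= 3.8755e+06
R = ln(3.8755e+06)
= 15.1702

15.1702


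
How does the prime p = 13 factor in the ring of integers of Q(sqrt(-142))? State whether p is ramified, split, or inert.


K = Q(sqrt(-142)). Since d mod 4 = 2, disc(K) = -568.
Check p | disc: -568 mod 13 = 4.
p does not divide disc. Compute Legendre symbol (d/p):
1^((13-1)/2) mod 13 = 1
(d/p) = 1, so p splits: (p) = P*P' with e=1, f=1, g=2.
Therefore p is split.

split


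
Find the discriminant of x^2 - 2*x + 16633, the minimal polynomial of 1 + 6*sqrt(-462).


The element 1 + 6*sqrt(-462) has minimal polynomial:
x^2 - 2*x + 16633
Discriminant = (-2)^2 - 4*(16633)
= 4 - 66532
= -66528

-66528


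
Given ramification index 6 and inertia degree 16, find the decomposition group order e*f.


|D_P| = e * f
= 6 * 16
= 96

96


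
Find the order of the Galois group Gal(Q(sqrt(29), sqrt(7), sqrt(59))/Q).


The 3 square roots of distinct primes are multiplicatively independent over Q,
so [K:Q] = 2^3 and Gal(K/Q) is isomorphic to (Z/2Z)^3.
|Gal| = 2^3 = 8

8


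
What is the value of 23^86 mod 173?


p = 173 is prime and the exponent is (p-1)/2 = 86, so by Euler's criterion 23^86 = (23/173) = +1 or -1 mod 173.
Compute by square-and-multiply:
  86 = 64 + 16 + 4 + 2 (binary 1010110)
  Repeated squaring mod 173: 23^1 = 23, 23^2 = 10, 23^4 = 100, 23^8 = 139, 23^16 = 118, 23^32 = 84, 23^64 = 136
  23^86 = 23^64 * 23^16 * 23^4 * 23^2 = 136 * 118 * 100 * 10 mod 173
    136 * 118 = 16048 = 132 mod 173
    132 * 100 = 13200 = 52 mod 173
    52 * 10 = 520 = 1 mod 173
  23^86 = 1 mod 173
Result 1: 23 is a quadratic residue mod 173.
23^86 mod 173 = 1

1


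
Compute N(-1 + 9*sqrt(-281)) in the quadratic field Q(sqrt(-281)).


N(a + b*sqrt(d)) = a^2 - d*b^2
= (-1)^2 - (-281)*(9)^2
= 1 + 22761
= 22762

22762


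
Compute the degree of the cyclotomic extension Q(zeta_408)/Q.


The degree equals Euler's totient phi(408).
408 = 2^3 * 3 * 17
phi(408) = 128

128


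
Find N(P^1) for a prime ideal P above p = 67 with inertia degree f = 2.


N(P^a) = p^(a*f)
= 67^(1*2)
= 67^2
= 4489

4489


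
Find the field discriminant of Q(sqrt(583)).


For K = Q(sqrt(d)) with d squarefree: disc(K) = d if d = 1 mod 4, and disc(K) = 4d if d = 2 or 3 mod 4.
Here d = 583, and d mod 4 = 3.
d = 3 mod 4, not 1 (O_K = Z[sqrt(d)]), so disc(K) = 4d = 4 * (583) = 2332

2332


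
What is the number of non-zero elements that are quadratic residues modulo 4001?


For prime p, the number of non-zero quadratic residues is (p-1)/2.
= (4001-1)/2
= 2000

2000


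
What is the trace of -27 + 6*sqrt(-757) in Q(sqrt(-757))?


Tr(a + b*sqrt(d)) = (a + b*sqrt(d)) + (a - b*sqrt(d)) = 2a
= 2 * (-27)
= -54

-54


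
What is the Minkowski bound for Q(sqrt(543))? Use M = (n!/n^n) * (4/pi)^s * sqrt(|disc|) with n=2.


d = 543, d mod 4 = 3, so disc(K) = 4d = 2172; |disc(K)| = 2172
Real quadratic field, so n = 2, s = r2 = 0, r1 = 2
M = (n!/n^n) * (4/pi)^s * sqrt(|disc(K)|) = (2!/2^2) * (4/pi)^0 * sqrt(2172)
= 0.5 * 1.000000 * 46.604721
= 23.3024

23.3024


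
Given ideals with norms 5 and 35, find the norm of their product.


N(IJ) = N(I) * N(J)
= 5 * 35
= 175

175


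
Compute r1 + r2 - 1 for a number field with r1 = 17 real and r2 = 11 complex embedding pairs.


By Dirichlet's unit theorem:
rank = r1 + r2 - 1
= 17 + 11 - 1
= 27

27


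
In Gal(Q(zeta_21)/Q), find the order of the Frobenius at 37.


The Frobenius at p in Gal(Q(zeta_n)/Q) = (Z/nZ)* is the class of p, so its order is ord_21(37), the smallest k >= 1 with 37^k = 1 mod 21.
n = 21 = 3 * 7, phi(21) = 12; the order divides phi(n).
Divisors of 12: 1, 2, 3, 4, 6, 12
Repeated squaring mod 21: 37^1 = 16, 37^2 = 4, 37^4 = 16, 37^8 = 4
Test divisors in increasing order:
  k=1: 37^1 = 16 mod 21
  k=2: 37^2 = 4 mod 21
  k=3: 37^3 = 4 * 16 = 1 mod 21  <- first divisor giving 1
Order = 3

3


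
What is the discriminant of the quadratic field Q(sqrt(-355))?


For K = Q(sqrt(d)) with d squarefree: disc(K) = d if d = 1 mod 4, and disc(K) = 4d if d = 2 or 3 mod 4.
Here d = -355, and d mod 4 = 1.
d = 1 mod 4 (O_K = Z[(1+sqrt(d))/2]), so disc(K) = d = -355

-355


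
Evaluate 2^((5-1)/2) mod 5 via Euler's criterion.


p = 5 is prime and the exponent is (p-1)/2 = 2, so by Euler's criterion 2^2 = (2/5) = +1 or -1 mod 5.
Compute by square-and-multiply:
  2 = 2 (binary 10)
  Repeated squaring mod 5: 2^1 = 2, 2^2 = 4
  2^2 = 4 mod 5
Result 4 = p - 1 = -1 mod 5: 2 is a quadratic non-residue mod 5. As a residue in [0, p-1] the value is 4.
2^2 mod 5 = 4

4


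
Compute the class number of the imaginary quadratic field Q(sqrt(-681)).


K = Q(sqrt(-681)). d mod 4 = 3, so D = disc(K) = 4d = -2724
h(K) equals the number of primitive reduced positive-definite forms (a, b, c) = a*x^2 + b*x*y + c*y^2 with b^2 - 4ac = D,
where reduced means |b| <= a <= c, with b >= 0 whenever |b| = a or a = c, and primitive means gcd(a, b, c) = 1.
Reduced forces 3a^2 <= |D| = 2724, so 1 <= a <= 30; b must have the parity of D, and c = (b^2 - D)/(4a) must be an integer >= a.
Enumerate a = 1..30, b in [-a, a]:
  a=1: (1, 0, 681)  [1]
  a=2: (2, 2, 341)  [1]
  a=3: (3, 0, 227)  [1]
  a=4: none
  a=5: (5, -4, 137), (5, 4, 137)  [2]
  a=6: (6, 6, 115)  [1]
  a=7..9: none
  a=10: (10, -6, 69), (10, 6, 69)  [2]
  a=11: (11, -2, 62), (11, 2, 62)  [2]
  a=12..14: none
  a=15: (15, -6, 46), (15, 6, 46)  [2]
  a=16: none
  a=17: (17, -8, 41), (17, 8, 41)  [2]
  a=18..21: none
  a=22: (22, -2, 31), (22, 2, 31)  [2]
  a=23: (23, -6, 30), (23, 6, 30)  [2]
  a=24: none
  a=25: (25, -24, 33), (25, 24, 33)  [2]
  a=26..30: none
Total reduced forms: 1 + 1 + 1 + 2 + 1 + 2 + 2 + 2 + 2 + 2 + 2 + 2 = 20
h = 20

20


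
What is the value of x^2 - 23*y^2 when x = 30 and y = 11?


x^2 - d*y^2
= 30^2 - 23*11^2
= 900 - 2783
= -1883

-1883


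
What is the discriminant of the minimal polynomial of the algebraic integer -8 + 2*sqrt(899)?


The element -8 + 2*sqrt(899) has minimal polynomial:
x^2 + 16*x - 3532
Discriminant = (16)^2 - 4*(-3532)
= 256 + 14128
= 14384

14384


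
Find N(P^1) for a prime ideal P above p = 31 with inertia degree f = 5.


N(P^a) = p^(a*f)
= 31^(1*5)
= 31^5
= 28629151

28629151


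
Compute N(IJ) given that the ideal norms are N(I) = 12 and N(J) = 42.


N(IJ) = N(I) * N(J)
= 12 * 42
= 504

504


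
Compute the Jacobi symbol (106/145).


Compute (106/145) via quadratic reciprocity:
  pull out 2: (2/145) = +1  (since 145 mod 8 = 1)
  reciprocity: (53/145) -> +(145/53)
  reduce: (39/53)
  reciprocity: (39/53) -> +(53/39)
  reduce: (14/39)
  pull out 2: (2/39) = +1  (since 39 mod 8 = 7)
  reciprocity: (7/39) -> -(39/7)
  reduce: (4/7)
  pull out 2: (2/7) = +1  (since 7 mod 8 = 7)
  pull out 2: (2/7) = +1  (since 7 mod 8 = 7)
  (1/7) = 1
Product of signs = -1

-1


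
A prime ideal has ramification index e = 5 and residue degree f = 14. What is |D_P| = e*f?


|D_P| = e * f
= 5 * 14
= 70

70


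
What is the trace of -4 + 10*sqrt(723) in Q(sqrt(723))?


Tr(a + b*sqrt(d)) = (a + b*sqrt(d)) + (a - b*sqrt(d)) = 2a
= 2 * (-4)
= -8

-8


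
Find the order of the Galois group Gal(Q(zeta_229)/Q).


|Gal(Q(zeta_229)/Q)| = phi(229)
= 228

228


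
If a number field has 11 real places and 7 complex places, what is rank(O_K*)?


By Dirichlet's unit theorem:
rank = r1 + r2 - 1
= 11 + 7 - 1
= 17

17


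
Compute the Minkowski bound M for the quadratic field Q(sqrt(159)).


d = 159, d mod 4 = 3, so disc(K) = 4d = 636; |disc(K)| = 636
Real quadratic field, so n = 2, s = r2 = 0, r1 = 2
M = (n!/n^n) * (4/pi)^s * sqrt(|disc(K)|) = (2!/2^2) * (4/pi)^0 * sqrt(636)
= 0.5 * 1.000000 * 25.219040
= 12.6095

12.6095


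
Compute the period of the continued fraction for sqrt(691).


Run the CF algorithm for sqrt(691).
a_0 = floor(sqrt(691)) = 26; set m_0=0, q_0=1.
Recurrence: m' = q*a - m,  q' = (d - m'^2)/q,  a' = floor((a_0 + m')/q').
  step 1: m=26, q=15, a=3
  step 2: m=19, q=22, a=2
  step 3: m=25, q=3, a=17
  step 4: m=26, q=5, a=10
  step 5: m=24, q=23, a=2
  step 6: m=22, q=9, a=5
  step 7: m=23, q=18, a=2
  step 8: m=13, q=29, a=1
  step 9: m=16, q=15, a=2
  step 10: m=14, q=33, a=1
  step 11: m=19, q=10, a=4
  step 12: m=21, q=25, a=1
  step 13: m=4, q=27, a=1
  step 14: m=23, q=6, a=8
  step 15: m=25, q=11, a=4
  step 16: m=19, q=30, a=1
  step 17: m=11, q=19, a=1
  step 18: m=8, q=33, a=1
  step 19: m=25, q=2, a=25
  step 20: m=25, q=33, a=1
  step 21: m=8, q=19, a=1
  step 22: m=11, q=30, a=1
  step 23: m=19, q=11, a=4
  step 24: m=25, q=6, a=8
  step 25: m=23, q=27, a=1
  step 26: m=4, q=25, a=1
  step 27: m=21, q=10, a=4
  step 28: m=19, q=33, a=1
  step 29: m=14, q=15, a=2
  step 30: m=16, q=29, a=1
  step 31: m=13, q=18, a=2
  step 32: m=23, q=9, a=5
  step 33: m=22, q=23, a=2
  step 34: m=24, q=5, a=10
  step 35: m=26, q=3, a=17
  step 36: m=25, q=22, a=2
  step 37: m=19, q=15, a=3
  step 38: m=26, q=1, a=52
a_38 = 2*a_0 = 52, so the period closes here.
sqrt(691) = [26; 3, 2, 17, 10, 2, 5, 2, 1, 2, 1, 4, 1, 1, 8, 4, 1, 1, 1, 25, 1, 1, 1, 4, 8, 1, 1, 4, 1, 2, 1, 2, 5, 2, 10, 17, 2, 3, 52]
Period length = 38

38
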